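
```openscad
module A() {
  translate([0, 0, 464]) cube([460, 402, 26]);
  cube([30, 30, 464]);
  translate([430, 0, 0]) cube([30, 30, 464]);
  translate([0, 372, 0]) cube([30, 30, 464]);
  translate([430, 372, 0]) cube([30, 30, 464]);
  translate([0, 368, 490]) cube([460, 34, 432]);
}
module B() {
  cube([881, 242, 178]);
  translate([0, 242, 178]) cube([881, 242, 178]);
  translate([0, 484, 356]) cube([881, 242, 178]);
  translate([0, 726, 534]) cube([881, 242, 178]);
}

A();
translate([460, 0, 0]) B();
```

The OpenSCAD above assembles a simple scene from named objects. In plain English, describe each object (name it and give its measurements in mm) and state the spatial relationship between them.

A is a chair. The seat is a 460×402×26 mm slab with its top at z = 490 mm, on four 30×30 mm corner legs (flush with the seat edges, standing on z = 0). A flat backrest 34 mm thick, 432 mm tall, spans the full seat width and rises from the seat top along its +y edge, rear face flush with the rear of the seat.

B is a run of 4 identical solid stair steps. Each tread is 881×242 mm and each step block is 178 mm high. Step 1 rests on the floor; step k is offset from step 1 by (k−1)×242 mm in y and (k−1)×178 mm in z.

The staircase is against the chair's +x side, with their −y faces flush.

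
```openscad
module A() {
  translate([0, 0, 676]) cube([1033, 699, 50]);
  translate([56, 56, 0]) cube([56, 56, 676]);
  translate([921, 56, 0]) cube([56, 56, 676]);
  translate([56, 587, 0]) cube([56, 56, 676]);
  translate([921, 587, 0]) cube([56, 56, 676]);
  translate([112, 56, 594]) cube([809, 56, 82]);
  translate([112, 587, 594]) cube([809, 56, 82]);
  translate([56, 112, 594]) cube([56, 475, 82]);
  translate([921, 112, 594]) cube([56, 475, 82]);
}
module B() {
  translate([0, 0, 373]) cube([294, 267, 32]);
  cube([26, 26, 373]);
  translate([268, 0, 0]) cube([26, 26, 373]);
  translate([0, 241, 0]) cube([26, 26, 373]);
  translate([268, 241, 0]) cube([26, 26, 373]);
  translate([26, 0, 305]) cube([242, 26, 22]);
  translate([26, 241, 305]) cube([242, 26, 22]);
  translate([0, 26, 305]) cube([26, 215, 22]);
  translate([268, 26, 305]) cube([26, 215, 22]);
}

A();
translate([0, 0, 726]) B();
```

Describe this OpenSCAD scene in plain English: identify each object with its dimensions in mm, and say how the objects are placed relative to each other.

A is a table with a 1033×699 mm rectangular top, 50 mm thick, top surface at z = 726 mm, supported by four 56×56 mm square legs, each inset 56 mm from the nearest pair of top edges, running from the floor. Four apron rails, 56 mm thick and 82 mm tall, run between adjacent legs with their top edges flush with the underside of the top and their outer faces flush with the legs' outer faces.

B is a simple wooden stool: a rectangular seat 294 mm (x) by 267 mm (y), 32 mm thick, top face at z = 405 mm, on four square legs, each 26×26 mm in cross-section. The legs rest on z = 0, each flush with a corner of the seat. Four stretchers, 26 mm wide and 22 mm tall, connect adjacent legs with their undersides at z = 305 mm, each running between the inner faces of the legs it joins and aligned with the legs' outer faces on the other axis.

The stool is on top of the table.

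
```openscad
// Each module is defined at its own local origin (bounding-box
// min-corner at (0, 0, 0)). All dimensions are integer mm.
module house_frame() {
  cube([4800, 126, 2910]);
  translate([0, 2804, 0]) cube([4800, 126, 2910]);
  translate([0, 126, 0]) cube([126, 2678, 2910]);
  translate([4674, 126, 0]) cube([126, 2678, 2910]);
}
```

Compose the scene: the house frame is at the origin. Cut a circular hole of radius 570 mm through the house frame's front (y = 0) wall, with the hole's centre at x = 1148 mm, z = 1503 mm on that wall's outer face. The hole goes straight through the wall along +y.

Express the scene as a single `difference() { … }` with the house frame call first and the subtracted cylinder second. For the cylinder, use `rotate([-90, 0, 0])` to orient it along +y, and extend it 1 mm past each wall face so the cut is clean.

difference() {
  house_frame();
  translate([1148, -1, 1503]) rotate([-90, 0, 0]) cylinder(h = 128, r = 570);
}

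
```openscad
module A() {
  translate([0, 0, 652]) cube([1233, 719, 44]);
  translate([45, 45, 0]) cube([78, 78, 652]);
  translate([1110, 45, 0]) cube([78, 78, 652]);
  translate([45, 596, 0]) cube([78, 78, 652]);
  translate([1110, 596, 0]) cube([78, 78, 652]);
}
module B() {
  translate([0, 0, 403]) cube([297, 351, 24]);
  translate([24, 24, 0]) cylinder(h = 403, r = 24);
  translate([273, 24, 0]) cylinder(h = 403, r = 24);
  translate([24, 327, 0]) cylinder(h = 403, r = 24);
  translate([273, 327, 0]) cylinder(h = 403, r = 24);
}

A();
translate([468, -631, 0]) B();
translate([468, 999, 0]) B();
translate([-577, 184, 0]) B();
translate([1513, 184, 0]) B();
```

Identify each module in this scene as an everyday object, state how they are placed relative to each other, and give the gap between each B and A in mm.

A is a table. B is a stool. Four stools sit around the table at the −y, +y, −x, +x sides. The gap between each stool and the table is 280 mm.

Each stool's nearest face is 280 mm from the table's bounding box.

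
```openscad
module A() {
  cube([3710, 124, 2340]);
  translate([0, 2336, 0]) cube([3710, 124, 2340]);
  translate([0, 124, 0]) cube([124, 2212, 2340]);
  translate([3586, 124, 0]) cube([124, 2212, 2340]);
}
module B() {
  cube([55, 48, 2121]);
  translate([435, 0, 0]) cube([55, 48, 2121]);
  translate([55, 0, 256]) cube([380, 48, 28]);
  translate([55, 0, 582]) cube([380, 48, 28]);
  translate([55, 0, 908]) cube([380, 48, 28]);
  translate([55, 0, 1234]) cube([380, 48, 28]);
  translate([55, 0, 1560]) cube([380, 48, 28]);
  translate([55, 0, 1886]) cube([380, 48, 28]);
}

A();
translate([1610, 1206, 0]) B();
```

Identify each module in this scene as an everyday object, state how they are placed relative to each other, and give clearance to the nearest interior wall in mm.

A is a house frame. B is a ladder. The ladder sits inside the house frame, centred. The clearance to the nearest interior wall is 1082 mm.

Clearances: x = 1486, y = 1082; minimum 1082 mm.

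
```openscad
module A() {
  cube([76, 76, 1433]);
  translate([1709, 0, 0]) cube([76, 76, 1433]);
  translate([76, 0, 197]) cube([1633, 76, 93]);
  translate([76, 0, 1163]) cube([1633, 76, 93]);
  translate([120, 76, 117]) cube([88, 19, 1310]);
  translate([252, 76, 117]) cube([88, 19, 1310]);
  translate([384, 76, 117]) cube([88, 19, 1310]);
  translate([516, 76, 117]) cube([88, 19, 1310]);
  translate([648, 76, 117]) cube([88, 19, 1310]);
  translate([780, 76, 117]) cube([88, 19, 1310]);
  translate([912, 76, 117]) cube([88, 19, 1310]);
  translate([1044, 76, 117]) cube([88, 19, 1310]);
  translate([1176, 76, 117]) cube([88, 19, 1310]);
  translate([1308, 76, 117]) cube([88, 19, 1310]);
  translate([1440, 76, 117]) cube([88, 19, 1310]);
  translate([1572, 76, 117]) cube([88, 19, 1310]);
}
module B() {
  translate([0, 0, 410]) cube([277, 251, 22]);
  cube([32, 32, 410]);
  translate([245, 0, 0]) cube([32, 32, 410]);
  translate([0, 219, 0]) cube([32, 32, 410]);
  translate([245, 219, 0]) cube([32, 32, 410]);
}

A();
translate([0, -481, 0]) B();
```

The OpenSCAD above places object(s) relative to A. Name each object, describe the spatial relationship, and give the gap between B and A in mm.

The stool's nearest face is 230 mm from the fence section's −y face.

A is a fence section. B is a stool. The stool is on the floor beside the fence section on its −y side. The gap between the stool and the fence section is 230 mm.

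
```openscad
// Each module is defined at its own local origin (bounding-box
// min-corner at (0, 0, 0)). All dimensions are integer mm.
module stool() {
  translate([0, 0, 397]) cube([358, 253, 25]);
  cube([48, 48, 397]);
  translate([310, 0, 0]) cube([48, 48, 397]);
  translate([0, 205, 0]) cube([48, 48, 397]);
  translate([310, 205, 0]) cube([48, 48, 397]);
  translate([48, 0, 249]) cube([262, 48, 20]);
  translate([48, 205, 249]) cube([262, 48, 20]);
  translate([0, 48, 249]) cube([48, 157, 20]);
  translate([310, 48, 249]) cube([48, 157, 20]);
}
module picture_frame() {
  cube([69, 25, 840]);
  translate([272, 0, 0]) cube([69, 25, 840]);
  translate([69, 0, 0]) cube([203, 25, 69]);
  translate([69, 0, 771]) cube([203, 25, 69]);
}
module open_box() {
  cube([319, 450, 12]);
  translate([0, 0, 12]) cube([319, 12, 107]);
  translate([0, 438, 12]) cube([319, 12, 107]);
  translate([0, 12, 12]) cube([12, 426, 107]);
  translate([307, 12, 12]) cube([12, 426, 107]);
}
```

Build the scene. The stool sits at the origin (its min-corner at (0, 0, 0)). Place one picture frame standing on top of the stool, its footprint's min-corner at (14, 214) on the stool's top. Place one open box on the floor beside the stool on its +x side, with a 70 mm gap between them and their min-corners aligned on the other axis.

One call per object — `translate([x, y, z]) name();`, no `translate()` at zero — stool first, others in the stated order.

stool();
translate([14, 214, 422]) picture_frame();
translate([428, 0, 0]) open_box();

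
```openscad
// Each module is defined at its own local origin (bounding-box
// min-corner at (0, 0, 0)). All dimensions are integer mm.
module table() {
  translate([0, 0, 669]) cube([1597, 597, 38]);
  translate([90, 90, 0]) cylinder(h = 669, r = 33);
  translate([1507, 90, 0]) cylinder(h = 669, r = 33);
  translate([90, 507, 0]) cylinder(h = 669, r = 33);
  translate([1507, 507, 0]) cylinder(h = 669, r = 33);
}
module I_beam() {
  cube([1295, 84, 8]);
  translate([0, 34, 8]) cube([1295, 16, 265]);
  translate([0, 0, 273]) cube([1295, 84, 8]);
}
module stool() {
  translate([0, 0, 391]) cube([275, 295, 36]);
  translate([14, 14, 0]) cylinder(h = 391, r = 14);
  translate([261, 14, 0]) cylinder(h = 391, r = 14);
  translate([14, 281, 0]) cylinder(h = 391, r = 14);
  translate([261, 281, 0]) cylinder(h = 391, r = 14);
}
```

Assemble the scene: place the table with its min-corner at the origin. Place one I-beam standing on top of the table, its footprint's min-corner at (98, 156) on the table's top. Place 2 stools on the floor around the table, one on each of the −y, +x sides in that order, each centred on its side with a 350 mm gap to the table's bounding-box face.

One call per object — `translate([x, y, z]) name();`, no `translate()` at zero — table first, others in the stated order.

table();
translate([98, 156, 707]) I_beam();
translate([661, -645, 0]) stool();
translate([1947, 151, 0]) stool();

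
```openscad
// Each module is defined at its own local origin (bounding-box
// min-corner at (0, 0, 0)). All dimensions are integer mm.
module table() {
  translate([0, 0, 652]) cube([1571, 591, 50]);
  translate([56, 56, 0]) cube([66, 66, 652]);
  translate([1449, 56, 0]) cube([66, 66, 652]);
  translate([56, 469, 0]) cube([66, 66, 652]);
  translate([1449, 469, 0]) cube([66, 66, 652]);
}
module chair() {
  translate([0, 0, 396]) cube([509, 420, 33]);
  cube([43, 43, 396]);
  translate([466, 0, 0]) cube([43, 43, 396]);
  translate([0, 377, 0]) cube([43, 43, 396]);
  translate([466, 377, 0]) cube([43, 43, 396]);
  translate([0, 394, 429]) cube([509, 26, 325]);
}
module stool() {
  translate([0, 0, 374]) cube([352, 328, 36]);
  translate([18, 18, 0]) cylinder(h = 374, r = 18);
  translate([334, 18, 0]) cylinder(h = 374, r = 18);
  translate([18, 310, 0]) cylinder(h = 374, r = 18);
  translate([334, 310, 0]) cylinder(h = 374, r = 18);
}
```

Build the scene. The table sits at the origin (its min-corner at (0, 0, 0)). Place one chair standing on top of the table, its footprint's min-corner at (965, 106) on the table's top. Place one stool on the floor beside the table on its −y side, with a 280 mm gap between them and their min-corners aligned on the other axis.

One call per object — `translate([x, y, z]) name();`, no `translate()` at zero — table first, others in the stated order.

table();
translate([965, 106, 702]) chair();
translate([0, -608, 0]) stool();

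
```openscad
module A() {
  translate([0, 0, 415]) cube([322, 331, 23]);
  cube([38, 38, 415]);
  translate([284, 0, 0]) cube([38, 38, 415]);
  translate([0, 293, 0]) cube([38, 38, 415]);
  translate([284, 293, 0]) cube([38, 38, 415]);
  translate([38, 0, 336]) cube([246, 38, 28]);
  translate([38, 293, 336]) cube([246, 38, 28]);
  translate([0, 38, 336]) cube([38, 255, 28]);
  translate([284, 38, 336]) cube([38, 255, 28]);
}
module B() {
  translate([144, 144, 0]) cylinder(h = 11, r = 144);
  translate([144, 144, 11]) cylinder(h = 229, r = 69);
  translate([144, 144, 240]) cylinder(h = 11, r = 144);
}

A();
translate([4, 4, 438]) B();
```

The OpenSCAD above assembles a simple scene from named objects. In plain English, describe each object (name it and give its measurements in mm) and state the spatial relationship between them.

A is a four-legged stool. The seat is 322×331 mm, 23 mm thick, top at z = 438 mm. It stands on four square legs, each 38×38 mm in cross-section, from z = 0 to the seat underside, each flush with a corner of the seat. Four stretchers, 38 mm wide and 28 mm tall, connect adjacent legs with their undersides at z = 336 mm, each running between the inner faces of the legs it joins and aligned with the legs' outer faces on the other axis.

B is a spool: two coaxial disc flanges of radius 144 mm and thickness 11 mm, joined by a core cylinder of radius 69 mm and height 229 mm. The lower flange rests on z = 0 and the three cylinders share a vertical axis.

The spool is on top of the stool.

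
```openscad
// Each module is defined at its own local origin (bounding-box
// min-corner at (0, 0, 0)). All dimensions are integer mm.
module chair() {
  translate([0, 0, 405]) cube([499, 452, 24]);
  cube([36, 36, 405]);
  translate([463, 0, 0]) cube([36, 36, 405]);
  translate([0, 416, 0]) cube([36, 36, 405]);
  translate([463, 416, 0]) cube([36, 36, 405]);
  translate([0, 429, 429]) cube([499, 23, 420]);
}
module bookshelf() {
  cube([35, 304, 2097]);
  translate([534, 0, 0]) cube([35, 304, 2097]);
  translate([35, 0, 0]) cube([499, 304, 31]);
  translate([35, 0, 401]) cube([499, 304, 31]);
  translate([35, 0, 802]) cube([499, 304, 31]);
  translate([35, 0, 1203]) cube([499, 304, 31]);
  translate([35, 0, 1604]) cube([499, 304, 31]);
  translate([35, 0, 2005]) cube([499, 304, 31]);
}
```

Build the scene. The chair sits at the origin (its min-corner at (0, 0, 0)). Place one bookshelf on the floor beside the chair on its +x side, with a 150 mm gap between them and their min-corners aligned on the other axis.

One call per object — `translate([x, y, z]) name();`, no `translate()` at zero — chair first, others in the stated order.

chair();
translate([649, 0, 0]) bookshelf();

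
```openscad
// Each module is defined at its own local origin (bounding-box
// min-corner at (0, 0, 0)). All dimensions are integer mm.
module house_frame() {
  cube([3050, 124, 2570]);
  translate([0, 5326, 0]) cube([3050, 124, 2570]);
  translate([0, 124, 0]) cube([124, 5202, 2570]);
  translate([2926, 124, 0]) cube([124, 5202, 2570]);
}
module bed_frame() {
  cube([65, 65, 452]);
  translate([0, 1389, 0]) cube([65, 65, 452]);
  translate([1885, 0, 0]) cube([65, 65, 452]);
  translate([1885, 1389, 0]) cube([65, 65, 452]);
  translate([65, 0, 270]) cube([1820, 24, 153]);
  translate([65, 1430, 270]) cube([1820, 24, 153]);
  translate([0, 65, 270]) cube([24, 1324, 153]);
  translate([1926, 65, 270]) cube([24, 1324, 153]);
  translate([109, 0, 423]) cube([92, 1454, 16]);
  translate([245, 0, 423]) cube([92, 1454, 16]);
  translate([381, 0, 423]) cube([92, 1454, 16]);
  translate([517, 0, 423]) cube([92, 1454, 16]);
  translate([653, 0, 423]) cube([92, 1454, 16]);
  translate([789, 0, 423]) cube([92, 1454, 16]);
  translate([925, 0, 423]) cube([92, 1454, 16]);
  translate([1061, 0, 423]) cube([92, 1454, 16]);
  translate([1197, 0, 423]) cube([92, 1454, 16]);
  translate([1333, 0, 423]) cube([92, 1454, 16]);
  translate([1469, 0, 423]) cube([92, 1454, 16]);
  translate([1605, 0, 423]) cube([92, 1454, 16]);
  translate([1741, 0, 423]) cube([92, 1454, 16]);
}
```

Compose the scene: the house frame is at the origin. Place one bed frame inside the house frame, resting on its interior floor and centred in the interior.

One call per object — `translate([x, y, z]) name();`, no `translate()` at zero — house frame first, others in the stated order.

house_frame();
translate([550, 1998, 0]) bed_frame();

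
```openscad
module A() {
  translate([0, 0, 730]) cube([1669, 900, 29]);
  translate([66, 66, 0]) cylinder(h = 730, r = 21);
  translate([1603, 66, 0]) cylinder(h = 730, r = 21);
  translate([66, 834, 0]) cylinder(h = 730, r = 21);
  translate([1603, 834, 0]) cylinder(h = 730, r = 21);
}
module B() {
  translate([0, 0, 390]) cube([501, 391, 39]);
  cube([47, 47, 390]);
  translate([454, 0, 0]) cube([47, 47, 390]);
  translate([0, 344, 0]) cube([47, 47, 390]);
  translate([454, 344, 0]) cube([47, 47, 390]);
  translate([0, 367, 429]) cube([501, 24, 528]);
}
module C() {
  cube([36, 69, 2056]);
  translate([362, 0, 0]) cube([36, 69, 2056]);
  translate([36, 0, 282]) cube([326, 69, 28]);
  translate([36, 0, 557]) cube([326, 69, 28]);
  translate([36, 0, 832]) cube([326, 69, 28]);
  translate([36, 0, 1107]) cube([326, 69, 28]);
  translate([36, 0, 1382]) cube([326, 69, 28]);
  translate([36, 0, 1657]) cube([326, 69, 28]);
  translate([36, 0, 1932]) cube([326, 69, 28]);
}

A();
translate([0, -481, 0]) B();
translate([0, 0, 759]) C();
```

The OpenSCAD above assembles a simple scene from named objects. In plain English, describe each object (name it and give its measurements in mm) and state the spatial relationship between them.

A is a rectangular dining table. The top is 1669×900×29 mm with its upper surface at z = 759 mm. It stands on four round legs of 42 mm diameter, each leg's bounding box inset 45 mm from the nearest pair of top edges, running from the floor to the underside of the top.

B is a chair. The seat is a 501×391×39 mm slab with its top at z = 429 mm, on four 47×47 mm corner legs (flush with the seat edges, standing on z = 0). A flat backrest 24 mm thick, 528 mm tall, spans the full seat width and rises from the seat top along its +y edge, rear face flush with the rear of the seat.

C is a straight ladder. Two 36×69 mm vertical rails, 2056 mm tall, stand 398 mm apart (outside-to-outside) with their front faces coplanar on the −y side. 7 rungs, each 69 mm deep and 28 mm tall, span between the inner faces of the rails, front faces flush with the rails. The lowest rung's underside is at z = 282 mm and rungs are spaced 275 mm apart (underside to underside).

The chair is on the floor beside the table on its −y side. The ladder is on top of the table.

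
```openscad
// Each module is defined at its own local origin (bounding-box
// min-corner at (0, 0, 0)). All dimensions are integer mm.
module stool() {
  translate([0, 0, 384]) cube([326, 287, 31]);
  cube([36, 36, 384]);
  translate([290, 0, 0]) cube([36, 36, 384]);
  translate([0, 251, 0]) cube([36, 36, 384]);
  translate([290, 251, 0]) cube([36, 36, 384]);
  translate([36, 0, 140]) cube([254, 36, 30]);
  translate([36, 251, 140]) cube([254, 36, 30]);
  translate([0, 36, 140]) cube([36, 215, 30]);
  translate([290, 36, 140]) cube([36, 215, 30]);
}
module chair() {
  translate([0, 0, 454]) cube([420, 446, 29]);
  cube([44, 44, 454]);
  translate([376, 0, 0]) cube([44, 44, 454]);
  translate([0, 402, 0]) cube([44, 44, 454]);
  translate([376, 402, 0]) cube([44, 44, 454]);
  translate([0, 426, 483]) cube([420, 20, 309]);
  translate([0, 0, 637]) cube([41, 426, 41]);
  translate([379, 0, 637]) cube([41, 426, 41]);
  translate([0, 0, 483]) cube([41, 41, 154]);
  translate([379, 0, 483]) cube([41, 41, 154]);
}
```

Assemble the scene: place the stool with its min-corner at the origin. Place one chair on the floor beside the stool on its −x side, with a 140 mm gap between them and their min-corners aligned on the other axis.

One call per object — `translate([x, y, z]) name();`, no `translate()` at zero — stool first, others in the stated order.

stool();
translate([-560, 0, 0]) chair();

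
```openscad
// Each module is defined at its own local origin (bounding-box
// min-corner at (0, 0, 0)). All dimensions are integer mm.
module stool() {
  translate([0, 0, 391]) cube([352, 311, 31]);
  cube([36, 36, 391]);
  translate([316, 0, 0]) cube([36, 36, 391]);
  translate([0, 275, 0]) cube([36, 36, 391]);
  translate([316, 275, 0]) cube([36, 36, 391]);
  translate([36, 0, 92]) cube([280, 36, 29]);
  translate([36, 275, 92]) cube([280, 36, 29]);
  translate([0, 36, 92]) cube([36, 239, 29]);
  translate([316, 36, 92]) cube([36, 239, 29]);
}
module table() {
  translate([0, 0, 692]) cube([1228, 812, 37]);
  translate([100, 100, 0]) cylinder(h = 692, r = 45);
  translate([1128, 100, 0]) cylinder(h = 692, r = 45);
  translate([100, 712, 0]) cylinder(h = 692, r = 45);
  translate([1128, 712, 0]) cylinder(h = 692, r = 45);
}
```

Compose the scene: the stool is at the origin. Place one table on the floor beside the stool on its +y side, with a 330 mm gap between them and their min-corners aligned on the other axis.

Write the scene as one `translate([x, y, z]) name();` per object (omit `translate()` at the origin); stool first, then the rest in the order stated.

stool();
translate([0, 641, 0]) table();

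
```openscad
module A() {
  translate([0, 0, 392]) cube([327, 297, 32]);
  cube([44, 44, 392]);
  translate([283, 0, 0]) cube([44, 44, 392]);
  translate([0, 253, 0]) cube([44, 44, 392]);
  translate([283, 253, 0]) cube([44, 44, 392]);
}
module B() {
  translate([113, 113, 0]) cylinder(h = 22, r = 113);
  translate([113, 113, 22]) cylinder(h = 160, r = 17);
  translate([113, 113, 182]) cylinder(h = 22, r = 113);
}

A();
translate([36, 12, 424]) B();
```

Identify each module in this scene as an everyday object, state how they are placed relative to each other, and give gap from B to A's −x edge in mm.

The spool's min-x is at 36; the stool's min-x is 0; gap = 36 mm.

A is a stool. B is a spool. The spool is on top of the stool. The gap from the spool to the stool's −x edge is 36 mm.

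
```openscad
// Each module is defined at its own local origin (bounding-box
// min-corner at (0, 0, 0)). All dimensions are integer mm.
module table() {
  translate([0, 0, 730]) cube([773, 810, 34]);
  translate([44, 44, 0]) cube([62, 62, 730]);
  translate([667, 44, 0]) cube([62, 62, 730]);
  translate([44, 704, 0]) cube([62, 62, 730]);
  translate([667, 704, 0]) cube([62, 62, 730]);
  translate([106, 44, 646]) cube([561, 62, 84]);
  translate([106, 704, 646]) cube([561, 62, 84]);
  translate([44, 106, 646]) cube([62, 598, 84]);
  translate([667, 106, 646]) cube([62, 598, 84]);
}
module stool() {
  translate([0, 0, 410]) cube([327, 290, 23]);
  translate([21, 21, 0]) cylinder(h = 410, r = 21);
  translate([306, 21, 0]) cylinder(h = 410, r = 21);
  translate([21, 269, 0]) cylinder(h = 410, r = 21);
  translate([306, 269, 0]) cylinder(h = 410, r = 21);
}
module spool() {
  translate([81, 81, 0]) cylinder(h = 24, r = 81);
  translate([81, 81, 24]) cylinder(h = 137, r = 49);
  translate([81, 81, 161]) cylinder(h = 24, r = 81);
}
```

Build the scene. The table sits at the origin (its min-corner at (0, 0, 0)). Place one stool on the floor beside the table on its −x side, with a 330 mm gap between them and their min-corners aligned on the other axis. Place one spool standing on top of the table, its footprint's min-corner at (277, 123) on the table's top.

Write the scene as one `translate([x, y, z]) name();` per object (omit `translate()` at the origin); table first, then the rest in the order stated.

table();
translate([-657, 0, 0]) stool();
translate([277, 123, 764]) spool();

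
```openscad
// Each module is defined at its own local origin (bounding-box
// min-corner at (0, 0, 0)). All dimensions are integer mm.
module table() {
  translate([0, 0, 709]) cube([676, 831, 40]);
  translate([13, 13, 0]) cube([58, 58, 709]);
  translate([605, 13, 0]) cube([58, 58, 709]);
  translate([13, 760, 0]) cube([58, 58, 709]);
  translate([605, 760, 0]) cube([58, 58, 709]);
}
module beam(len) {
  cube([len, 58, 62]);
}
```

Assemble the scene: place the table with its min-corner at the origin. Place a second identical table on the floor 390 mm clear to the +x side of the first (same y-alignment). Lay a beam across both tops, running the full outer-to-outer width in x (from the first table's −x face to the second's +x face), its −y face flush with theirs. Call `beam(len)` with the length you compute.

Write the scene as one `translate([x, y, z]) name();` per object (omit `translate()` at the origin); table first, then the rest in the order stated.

table();
translate([1066, 0, 0]) table();
translate([0, 0, 749]) beam(1742);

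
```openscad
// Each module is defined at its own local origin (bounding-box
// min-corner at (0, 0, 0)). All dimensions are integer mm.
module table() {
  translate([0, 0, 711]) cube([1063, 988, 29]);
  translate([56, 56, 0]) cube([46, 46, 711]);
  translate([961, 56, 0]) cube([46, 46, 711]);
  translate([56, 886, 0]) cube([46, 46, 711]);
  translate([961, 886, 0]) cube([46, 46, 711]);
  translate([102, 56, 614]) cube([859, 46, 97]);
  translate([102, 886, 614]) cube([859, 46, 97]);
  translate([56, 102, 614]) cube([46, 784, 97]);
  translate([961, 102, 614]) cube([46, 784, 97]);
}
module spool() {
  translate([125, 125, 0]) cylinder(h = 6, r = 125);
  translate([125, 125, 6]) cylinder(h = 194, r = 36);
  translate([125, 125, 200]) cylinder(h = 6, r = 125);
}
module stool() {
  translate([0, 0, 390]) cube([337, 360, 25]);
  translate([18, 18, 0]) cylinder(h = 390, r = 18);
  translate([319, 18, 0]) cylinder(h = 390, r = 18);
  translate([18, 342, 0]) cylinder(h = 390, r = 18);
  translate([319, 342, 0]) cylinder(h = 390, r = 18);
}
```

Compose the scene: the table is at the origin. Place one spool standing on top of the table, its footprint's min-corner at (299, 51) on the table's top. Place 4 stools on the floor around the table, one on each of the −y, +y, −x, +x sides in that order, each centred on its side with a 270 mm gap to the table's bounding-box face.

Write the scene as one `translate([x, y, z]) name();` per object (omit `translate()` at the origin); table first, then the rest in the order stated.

table();
translate([299, 51, 740]) spool();
translate([363, -630, 0]) stool();
translate([363, 1258, 0]) stool();
translate([-607, 314, 0]) stool();
translate([1333, 314, 0]) stool();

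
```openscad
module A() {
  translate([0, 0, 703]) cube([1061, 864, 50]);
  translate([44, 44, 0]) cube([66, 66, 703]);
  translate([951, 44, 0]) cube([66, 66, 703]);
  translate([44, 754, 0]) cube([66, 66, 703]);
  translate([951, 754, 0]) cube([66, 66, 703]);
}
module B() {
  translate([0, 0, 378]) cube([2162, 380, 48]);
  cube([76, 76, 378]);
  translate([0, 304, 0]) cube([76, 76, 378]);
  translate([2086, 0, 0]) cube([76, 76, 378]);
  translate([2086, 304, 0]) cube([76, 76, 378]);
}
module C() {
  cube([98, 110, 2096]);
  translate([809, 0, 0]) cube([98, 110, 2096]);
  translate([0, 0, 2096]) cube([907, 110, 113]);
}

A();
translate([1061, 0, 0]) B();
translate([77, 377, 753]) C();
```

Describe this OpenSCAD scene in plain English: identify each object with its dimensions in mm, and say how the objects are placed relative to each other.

A is a rectangular dining table. The top is 1061×864×50 mm with its upper surface at z = 753 mm. It stands on four 66×66 mm square legs, each inset 44 mm from the nearest pair of top edges, running from the floor to the underside of the top.

B is a long wooden bench with a 2162 mm (x) × 380 mm (y) seat, 48 mm thick, its top surface 426 mm above the floor. Four 76 mm square legs at the seat corners, flush with the edges, run from z = 0 to the seat underside.

C is a door frame. The clear opening is 711 mm wide and 2096 mm high. Two 98 mm wide jambs, 110 mm deep, stand either side of the opening from the floor to the top of the opening. A 113 mm thick head sits across the top of both jambs, spanning the full outside width of the frame.

The bench is against the table's +x side, with their −y faces flush. The door frame is on top of the table, centred.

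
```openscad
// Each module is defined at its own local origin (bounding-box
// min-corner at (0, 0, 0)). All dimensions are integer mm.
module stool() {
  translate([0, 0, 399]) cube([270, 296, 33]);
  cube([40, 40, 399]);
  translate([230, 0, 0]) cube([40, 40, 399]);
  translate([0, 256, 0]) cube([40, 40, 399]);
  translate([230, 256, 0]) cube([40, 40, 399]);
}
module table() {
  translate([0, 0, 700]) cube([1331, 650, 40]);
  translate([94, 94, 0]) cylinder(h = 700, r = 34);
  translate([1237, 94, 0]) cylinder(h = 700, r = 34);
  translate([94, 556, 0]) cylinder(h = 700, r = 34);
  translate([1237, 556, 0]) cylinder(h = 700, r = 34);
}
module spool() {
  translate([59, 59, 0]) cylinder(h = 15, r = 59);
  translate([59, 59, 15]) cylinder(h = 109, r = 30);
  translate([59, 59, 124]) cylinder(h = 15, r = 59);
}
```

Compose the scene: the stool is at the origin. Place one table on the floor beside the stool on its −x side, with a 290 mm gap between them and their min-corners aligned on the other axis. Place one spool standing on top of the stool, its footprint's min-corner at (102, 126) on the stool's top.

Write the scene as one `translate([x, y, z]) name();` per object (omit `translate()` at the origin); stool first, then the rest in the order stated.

stool();
translate([-1621, 0, 0]) table();
translate([102, 126, 432]) spool();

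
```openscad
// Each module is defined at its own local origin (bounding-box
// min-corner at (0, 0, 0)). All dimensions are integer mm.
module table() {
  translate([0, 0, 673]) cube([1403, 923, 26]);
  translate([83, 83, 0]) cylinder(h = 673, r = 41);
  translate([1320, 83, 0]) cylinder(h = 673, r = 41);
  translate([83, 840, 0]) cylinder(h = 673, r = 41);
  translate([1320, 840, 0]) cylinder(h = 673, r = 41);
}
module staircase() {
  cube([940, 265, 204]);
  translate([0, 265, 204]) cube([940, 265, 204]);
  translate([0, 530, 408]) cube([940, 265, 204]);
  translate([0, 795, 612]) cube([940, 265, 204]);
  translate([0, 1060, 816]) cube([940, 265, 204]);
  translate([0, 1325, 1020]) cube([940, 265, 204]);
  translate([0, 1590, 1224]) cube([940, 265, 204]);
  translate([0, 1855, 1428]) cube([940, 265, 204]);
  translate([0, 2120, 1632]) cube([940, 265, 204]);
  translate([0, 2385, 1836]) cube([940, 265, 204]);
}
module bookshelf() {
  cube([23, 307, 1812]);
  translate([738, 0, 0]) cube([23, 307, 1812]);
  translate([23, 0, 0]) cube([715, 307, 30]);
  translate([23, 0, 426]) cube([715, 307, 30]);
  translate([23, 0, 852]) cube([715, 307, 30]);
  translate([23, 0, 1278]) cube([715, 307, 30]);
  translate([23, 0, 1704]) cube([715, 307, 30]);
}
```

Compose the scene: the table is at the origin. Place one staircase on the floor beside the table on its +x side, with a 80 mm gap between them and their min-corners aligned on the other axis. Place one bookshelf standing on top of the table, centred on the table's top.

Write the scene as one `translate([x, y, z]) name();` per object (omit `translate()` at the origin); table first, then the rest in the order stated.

table();
translate([1483, 0, 0]) staircase();
translate([321, 308, 699]) bookshelf();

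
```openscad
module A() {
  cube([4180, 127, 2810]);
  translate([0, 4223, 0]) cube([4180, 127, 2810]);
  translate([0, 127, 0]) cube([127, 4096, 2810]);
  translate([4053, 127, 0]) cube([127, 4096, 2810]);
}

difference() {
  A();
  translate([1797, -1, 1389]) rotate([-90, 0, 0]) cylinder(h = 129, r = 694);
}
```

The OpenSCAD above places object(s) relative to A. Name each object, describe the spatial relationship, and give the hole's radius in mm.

The subtracted cylinder has r = 694 mm.

A is a house frame. The house frame has a circular hole through its front wall. The hole's radius is 694 mm.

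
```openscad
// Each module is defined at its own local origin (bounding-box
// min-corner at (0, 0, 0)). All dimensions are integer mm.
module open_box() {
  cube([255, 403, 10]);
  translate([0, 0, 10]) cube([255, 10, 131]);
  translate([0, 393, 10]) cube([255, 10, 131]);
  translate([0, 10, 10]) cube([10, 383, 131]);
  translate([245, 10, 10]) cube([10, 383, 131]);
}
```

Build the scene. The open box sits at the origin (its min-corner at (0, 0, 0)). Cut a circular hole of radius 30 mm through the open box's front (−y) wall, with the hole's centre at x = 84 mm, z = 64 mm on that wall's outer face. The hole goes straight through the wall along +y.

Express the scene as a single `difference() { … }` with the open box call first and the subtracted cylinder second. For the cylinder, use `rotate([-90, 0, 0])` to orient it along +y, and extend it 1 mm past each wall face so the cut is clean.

difference() {
  open_box();
  translate([84, -1, 64]) rotate([-90, 0, 0]) cylinder(h = 12, r = 30);
}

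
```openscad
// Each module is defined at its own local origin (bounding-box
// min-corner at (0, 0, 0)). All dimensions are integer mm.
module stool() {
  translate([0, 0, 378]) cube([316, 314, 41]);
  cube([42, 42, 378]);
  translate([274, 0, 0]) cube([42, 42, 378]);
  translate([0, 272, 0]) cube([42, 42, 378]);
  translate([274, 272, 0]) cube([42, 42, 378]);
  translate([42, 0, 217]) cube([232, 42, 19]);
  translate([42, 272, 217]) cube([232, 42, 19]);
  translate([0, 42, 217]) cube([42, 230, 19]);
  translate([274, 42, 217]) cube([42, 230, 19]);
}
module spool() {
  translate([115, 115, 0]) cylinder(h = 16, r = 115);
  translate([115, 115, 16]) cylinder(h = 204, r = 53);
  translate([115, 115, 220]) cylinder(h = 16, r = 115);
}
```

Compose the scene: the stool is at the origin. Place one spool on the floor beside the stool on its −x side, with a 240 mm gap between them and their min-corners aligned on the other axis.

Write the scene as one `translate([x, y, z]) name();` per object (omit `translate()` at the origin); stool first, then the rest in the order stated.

stool();
translate([-470, 0, 0]) spool();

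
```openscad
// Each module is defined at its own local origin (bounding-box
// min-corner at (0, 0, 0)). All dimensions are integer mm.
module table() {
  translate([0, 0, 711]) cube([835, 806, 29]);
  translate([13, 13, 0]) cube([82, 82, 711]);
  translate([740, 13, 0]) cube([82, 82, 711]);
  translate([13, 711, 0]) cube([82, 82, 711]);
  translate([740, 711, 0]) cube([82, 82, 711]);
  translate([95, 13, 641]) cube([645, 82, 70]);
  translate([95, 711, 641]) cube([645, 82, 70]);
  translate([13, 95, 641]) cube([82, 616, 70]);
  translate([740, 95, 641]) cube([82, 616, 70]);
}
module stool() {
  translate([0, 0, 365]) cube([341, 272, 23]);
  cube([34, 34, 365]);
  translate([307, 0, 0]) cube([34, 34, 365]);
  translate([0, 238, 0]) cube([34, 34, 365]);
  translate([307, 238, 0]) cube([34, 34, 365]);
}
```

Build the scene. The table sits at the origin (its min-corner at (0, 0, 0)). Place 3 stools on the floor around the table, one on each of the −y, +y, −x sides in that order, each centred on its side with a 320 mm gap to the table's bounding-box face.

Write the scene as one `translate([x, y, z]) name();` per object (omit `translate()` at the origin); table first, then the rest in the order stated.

table();
translate([247, -592, 0]) stool();
translate([247, 1126, 0]) stool();
translate([-661, 267, 0]) stool();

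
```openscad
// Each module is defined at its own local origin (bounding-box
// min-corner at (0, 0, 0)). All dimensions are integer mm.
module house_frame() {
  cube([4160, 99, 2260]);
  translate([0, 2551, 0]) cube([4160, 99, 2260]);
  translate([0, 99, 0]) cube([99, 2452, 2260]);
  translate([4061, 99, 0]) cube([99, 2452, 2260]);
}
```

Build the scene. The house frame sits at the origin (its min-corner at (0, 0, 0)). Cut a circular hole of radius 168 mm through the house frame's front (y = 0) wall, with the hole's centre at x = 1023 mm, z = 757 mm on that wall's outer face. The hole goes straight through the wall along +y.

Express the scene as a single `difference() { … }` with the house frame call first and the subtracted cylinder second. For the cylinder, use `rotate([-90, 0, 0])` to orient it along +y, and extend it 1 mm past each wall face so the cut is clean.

difference() {
  house_frame();
  translate([1023, -1, 757]) rotate([-90, 0, 0]) cylinder(h = 101, r = 168);
}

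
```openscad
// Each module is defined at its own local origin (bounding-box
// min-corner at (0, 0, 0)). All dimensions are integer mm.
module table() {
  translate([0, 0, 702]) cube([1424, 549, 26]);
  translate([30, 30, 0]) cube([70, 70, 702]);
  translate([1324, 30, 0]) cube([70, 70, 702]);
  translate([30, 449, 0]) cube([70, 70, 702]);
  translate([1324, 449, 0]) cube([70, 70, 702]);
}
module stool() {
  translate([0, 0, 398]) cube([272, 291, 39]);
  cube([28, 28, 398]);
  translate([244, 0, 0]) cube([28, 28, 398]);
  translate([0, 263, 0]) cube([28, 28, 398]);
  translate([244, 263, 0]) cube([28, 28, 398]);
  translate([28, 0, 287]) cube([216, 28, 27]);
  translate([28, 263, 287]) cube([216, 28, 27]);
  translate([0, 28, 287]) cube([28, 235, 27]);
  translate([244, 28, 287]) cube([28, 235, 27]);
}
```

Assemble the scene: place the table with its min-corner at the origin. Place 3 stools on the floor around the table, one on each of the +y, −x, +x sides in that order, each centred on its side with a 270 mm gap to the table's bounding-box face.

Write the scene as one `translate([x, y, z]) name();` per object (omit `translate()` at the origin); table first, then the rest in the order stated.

table();
translate([576, 819, 0]) stool();
translate([-542, 129, 0]) stool();
translate([1694, 129, 0]) stool();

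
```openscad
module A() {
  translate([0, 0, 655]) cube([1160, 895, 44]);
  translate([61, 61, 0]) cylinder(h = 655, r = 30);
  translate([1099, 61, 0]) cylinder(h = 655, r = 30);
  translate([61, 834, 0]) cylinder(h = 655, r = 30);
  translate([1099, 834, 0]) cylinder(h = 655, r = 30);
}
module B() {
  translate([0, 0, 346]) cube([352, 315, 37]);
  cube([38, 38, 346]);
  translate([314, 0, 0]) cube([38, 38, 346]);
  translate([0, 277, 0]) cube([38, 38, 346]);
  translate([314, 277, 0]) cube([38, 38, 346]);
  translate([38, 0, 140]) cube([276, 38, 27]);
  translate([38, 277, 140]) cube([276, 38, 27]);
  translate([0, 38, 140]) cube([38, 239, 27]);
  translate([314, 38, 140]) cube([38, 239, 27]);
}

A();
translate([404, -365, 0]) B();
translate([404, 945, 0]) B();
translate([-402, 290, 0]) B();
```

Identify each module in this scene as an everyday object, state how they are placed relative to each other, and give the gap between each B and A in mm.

A is a table. B is a stool. Three stools sit around the table at the −y, +y, −x sides. The gap between each stool and the table is 50 mm.

Each stool's nearest face is 50 mm from the table's bounding box.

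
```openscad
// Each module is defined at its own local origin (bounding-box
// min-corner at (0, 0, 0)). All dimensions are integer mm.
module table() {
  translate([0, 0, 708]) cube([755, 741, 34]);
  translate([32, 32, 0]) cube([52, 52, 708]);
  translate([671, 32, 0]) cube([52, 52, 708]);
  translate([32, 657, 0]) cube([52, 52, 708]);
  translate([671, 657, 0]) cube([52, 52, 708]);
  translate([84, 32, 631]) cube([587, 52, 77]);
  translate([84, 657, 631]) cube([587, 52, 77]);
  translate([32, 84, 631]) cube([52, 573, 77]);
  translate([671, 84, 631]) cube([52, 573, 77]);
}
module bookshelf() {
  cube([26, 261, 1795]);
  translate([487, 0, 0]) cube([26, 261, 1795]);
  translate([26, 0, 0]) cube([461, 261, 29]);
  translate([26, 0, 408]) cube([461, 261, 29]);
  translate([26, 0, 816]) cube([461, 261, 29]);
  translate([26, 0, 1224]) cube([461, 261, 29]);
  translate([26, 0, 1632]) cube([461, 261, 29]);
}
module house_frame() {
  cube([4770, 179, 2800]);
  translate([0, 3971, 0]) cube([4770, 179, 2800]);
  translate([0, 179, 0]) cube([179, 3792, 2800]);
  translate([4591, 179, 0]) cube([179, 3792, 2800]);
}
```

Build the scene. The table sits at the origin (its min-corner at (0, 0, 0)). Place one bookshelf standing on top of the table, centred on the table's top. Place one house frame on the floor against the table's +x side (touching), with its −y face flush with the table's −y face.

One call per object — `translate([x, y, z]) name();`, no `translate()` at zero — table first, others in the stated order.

table();
translate([121, 240, 742]) bookshelf();
translate([755, 0, 0]) house_frame();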